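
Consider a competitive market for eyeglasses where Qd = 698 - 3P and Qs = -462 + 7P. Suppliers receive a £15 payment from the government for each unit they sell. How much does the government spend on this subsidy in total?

Government cost = £5722.5

Pre-subsidy: 698 - 3P = -462 + 7P gives P* = 116, Q* = 350.
With the subsidy, sellers receive Ps = Pb + 15 for each unit, where Pb is the price buyers pay.
Supply in terms of Pb becomes Qs = -462 + 7(Pb + 15) = -357 + 7Pb. Setting this equal to demand: 698 - 3Pb = -357 + 7Pb, so Pb = 105.5.
Sellers receive Ps = 105.5 + 15 = 120.5; Q' = 698 − 3·105.5 = 381.5.
Government outlay = subsidy × quantity = 15 × 381.5 = 5722.5.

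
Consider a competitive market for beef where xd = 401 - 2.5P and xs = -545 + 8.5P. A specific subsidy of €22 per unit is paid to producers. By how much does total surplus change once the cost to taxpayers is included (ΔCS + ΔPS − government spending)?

Net change in total surplus = -€467.5

Pre-subsidy: 401 - 2.5P = -545 + 8.5P gives P* = 86, x* = 186.
With the subsidy, sellers receive Ps = Pb + 22 for each unit, where Pb is the price buyers pay.
Supply in terms of Pb becomes xs = -545 + 8.5(Pb + 22) = -358 + 8.5Pb. Setting this equal to demand: 401 - 2.5Pb = -358 + 8.5Pb, so Pb = 69.
Sellers receive Ps = 69 + 22 = 91; x' = 401 − 2.5·69 = 228.5.
ΔCS = ½(186 + 228.5)(86 − 69) = 3523.25; ΔPS = ½(186 + 228.5)(91 − 86) = 1036.25.
Government spending = 22 × 228.5 = 5027.
Net change = 3523.25 + 1036.25 − 5027 = -467.5. The loss equals the DWL triangle ½·22·42.5.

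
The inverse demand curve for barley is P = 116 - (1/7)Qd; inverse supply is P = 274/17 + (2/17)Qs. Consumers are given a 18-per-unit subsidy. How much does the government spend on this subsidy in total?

Government cost = 252504/31

Pre-subsidy: 116 - (1/7)Q = 274/17 + (2/17)Q gives Q* = 11886/31 and P* = 1898/31.
With the rebate, buyers effectively pay Pb = Ps − 18, where Ps is the price sellers receive.
On the curves, Pb = 116 - (1/7)Q and Ps = 274/17 + (2/17)Q; the wedge Ps − Pb = 18 gives 274/17 + (2/17)Q − (116 - (1/7)Q) = 18, so Q' = 14028/31.
Then Pb = 116 − (1/7)·(14028/31) = 1592/31 and Ps = 274/17 + (2/17)·(14028/31) = 2150/31.
Government outlay = subsidy × quantity = 18 × 14028/31 = 252504/31.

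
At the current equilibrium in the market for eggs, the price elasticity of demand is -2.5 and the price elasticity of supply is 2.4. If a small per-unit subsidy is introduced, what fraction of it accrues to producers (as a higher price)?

For a small subsidy around the equilibrium, the benefit split depends on the relative slopes, which at a point are proportional to the elasticities.
Buyer share = εs/(εs + |εd|) = 2.4/(2.4 + 2.5) = 24/49; seller share = |εd|/(εs + |εd|) = 25/49.
So producers capture 25/49 of the subsidy.

Producer share = 25/49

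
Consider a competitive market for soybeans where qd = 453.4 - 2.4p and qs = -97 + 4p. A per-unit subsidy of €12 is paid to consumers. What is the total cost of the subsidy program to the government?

Pre-subsidy: 453.4 - 2.4p = -97 + 4p gives p* = 86, q* = 247.
With the rebate, buyers effectively pay pb = ps − 12, where ps is the price sellers receive.
Demand in terms of ps becomes qd = 453.4 − 2.4(ps − 12) = 482.2 - 2.4ps. Setting this equal to supply: 482.2 - 2.4ps = -97 + 4ps, so ps = 90.5.
Buyers pay pb = 90.5 − 12 = 78.5; q' = -97 + 4·90.5 = 265.
Government outlay = subsidy × quantity = 12 × 265 = 3180.

Government cost = €3180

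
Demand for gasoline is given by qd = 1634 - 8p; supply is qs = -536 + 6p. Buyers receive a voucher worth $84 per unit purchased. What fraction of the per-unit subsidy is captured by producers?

Pre-subsidy: 1634 - 8p = -536 + 6p gives p* = 155, q* = 394.
With the rebate, buyers effectively pay pb = ps − 84, where ps is the price sellers receive.
Demand in terms of ps becomes qd = 1634 − 8(ps − 84) = 2306 - 8ps. Setting this equal to supply: 2306 - 8ps = -536 + 6ps, so ps = 203.
Buyers pay pb = 203 − 84 = 119; q' = -536 + 6·203 = 682.
Buyers' price falls by p* − pb = 155 − 119 = 36; sellers' price rises by ps − p* = 203 − 155 = 48.
So producers capture 48/84 = 4/7 of each unit of subsidy.

Producer share = 4/7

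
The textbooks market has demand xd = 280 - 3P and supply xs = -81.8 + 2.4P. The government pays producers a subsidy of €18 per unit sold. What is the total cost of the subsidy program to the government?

Government cost = €1854

Pre-subsidy: 280 - 3P = -81.8 + 2.4P gives P* = 67, x* = 79.
With the subsidy, sellers receive Ps = Pb + 18 for each unit, where Pb is the price buyers pay.
Supply in terms of Pb becomes xs = -81.8 + 2.4(Pb + 18) = -38.6 + 2.4Pb. Setting this equal to demand: 280 - 3Pb = -38.6 + 2.4Pb, so Pb = 59.
Sellers receive Ps = 59 + 18 = 77; x' = 280 − 3·59 = 103.
Government outlay = subsidy × quantity = 18 × 103 = 1854.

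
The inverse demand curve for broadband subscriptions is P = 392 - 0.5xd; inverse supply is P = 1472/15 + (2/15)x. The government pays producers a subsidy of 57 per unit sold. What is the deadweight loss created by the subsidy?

Deadweight loss = 2565

Pre-subsidy: 392 - 0.5x = 1472/15 + (2/15)x gives x* = 464 and P* = 160.
With the subsidy, sellers receive Ps = Pb + 57 for each unit, where Pb is the price buyers pay.
On the curves, Pb = 392 - 0.5x and Ps = 1472/15 + (2/15)x; the wedge Ps − Pb = 57 gives 1472/15 + (2/15)x − (392 - 0.5x) = 57, so x' = 554.
Then Pb = 392 − 0.5·554 = 115 and Ps = 1472/15 + (2/15)·554 = 172.
The subsidy expands output by 554 − 464 = 90 past the efficient level; on those units the gap between marginal cost and willingness to pay runs from 0 up to 57.
DWL = ½ × 57 × 90 = 2565.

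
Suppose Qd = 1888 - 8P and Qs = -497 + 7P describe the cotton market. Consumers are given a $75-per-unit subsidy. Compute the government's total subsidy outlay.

Pre-subsidy: 1888 - 8P = -497 + 7P gives P* = 159, Q* = 616.
With the rebate, buyers effectively pay Pb = Ps − 75, where Ps is the price sellers receive.
Demand in terms of Ps becomes Qd = 1888 − 8(Ps − 75) = 2488 - 8Ps. Setting this equal to supply: 2488 - 8Ps = -497 + 7Ps, so Ps = 199.
Buyers pay Pb = 199 − 75 = 124; Q' = -497 + 7·199 = 896.
Government outlay = subsidy × quantity = 75 × 896 = 67200.

Government cost = $67200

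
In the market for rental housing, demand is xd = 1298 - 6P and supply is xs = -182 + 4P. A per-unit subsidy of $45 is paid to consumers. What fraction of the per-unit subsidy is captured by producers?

Pre-subsidy: 1298 - 6P = -182 + 4P gives P* = 148, x* = 410.
With the rebate, buyers effectively pay Pb = Ps − 45, where Ps is the price sellers receive.
Demand in terms of Ps becomes xd = 1298 − 6(Ps − 45) = 1568 - 6Ps. Setting this equal to supply: 1568 - 6Ps = -182 + 4Ps, so Ps = 175.
Buyers pay Pb = 175 − 45 = 130; x' = -182 + 4·175 = 518.
Buyers' price falls by P* − Pb = 148 − 130 = 18; sellers' price rises by Ps − P* = 175 − 148 = 27.
So producers capture 27/45 = 0.6 of each unit of subsidy.

Producer share = 0.6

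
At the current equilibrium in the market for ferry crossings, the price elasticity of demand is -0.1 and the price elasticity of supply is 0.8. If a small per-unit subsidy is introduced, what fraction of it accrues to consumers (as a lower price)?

Consumer share = 8/9

For a small subsidy around the equilibrium, the benefit split depends on the relative slopes, which at a point are proportional to the elasticities.
Buyer share = εs/(εs + |εd|) = 0.8/(0.8 + 0.1) = 8/9; seller share = |εd|/(εs + |εd|) = 1/9.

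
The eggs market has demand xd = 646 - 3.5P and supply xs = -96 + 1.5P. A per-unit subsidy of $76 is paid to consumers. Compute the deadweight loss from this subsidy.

Pre-subsidy: 646 - 3.5P = -96 + 1.5P gives P* = 148.4, x* = 126.6.
With the rebate, buyers effectively pay Pb = Ps − 76, where Ps is the price sellers receive.
Demand in terms of Ps becomes xd = 646 − 3.5(Ps − 76) = 912 - 3.5Ps. Setting this equal to supply: 912 - 3.5Ps = -96 + 1.5Ps, so Ps = 201.6.
Buyers pay Pb = 201.6 − 76 = 125.6; x' = -96 + 1.5·201.6 = 206.4.
The subsidy expands output by 206.4 − 126.6 = 79.8 past the efficient level; on those units the gap between marginal cost and willingness to pay runs from 0 up to 76.
DWL = ½ × 76 × 79.8 = 3032.4.

Deadweight loss = $3032.4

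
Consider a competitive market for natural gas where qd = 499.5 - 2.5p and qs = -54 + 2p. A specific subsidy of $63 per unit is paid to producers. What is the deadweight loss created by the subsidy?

Pre-subsidy: 499.5 - 2.5p = -54 + 2p gives p* = 123, q* = 192.
With the subsidy, sellers receive ps = pb + 63 for each unit, where pb is the price buyers pay.
Supply in terms of pb becomes qs = -54 + 2(pb + 63) = 72 + 2pb. Setting this equal to demand: 499.5 - 2.5pb = 72 + 2pb, so pb = 95.
Sellers receive ps = 95 + 63 = 158; q' = 499.5 − 2.5·95 = 262.
The subsidy expands output by 262 − 192 = 70 past the efficient level; on those units the gap between marginal cost and willingness to pay runs from 0 up to 63.
DWL = ½ × 63 × 70 = 2205.

Deadweight loss = $2205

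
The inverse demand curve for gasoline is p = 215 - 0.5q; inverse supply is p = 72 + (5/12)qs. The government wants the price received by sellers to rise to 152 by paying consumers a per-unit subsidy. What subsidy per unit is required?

Required subsidy s = 33 per unit

At a seller price of 152, quantity supplied is -172.8 + 2.4·152 = 192.
Buyers absorb 192 only when they pay pb = 215 − 0.5·192 = 119.
s = ps − pb = 152 − 119 = 33.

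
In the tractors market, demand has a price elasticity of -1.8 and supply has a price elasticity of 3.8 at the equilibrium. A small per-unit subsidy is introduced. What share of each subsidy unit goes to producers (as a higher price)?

For a small subsidy around the equilibrium, the benefit split depends on the relative slopes, which at a point are proportional to the elasticities.
Buyer share = εs/(εs + |εd|) = 3.8/(3.8 + 1.8) = 19/28; seller share = |εd|/(εs + |εd|) = 9/28.
So producers capture 9/28 of the subsidy.

Producer share = 9/28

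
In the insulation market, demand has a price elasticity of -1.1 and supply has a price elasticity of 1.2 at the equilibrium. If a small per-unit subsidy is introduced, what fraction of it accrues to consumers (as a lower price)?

For a small subsidy around the equilibrium, the benefit split depends on the relative slopes, which at a point are proportional to the elasticities.
Buyer share = εs/(εs + |εd|) = 1.2/(1.2 + 1.1) = 12/23; seller share = |εd|/(εs + |εd|) = 11/23.

Consumer share = 12/23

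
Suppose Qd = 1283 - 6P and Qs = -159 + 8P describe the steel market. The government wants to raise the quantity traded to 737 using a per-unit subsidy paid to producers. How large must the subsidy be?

Required subsidy s = 21 per unit

At Q = 737, invert demand for the buyer price: Pb = (1283 − 737)/6 = 91; invert supply for the seller price: Ps = (737 − (-159))/8 = 112.
The subsidy must fill the gap: s = Ps − Pb = 112 − 91 = 21.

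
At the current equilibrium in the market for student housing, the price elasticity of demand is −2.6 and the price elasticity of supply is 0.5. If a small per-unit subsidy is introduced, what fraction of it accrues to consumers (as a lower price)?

Consumer share = 5/31

For a small subsidy around the equilibrium, the benefit split depends on the relative slopes, which at a point are proportional to the elasticities.
Buyer share = εs/(εs + |εd|) = 0.5/(0.5 + 2.6) = 5/31; seller share = |εd|/(εs + |εd|) = 26/31.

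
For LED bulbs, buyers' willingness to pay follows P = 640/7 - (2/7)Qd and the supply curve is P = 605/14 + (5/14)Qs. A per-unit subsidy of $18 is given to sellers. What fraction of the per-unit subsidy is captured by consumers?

Pre-subsidy: 640/7 - (2/7)Q = 605/14 + (5/14)Q gives Q* = 75 and P* = 70.
With the subsidy, sellers receive Ps = Pb + 18 for each unit, where Pb is the price buyers pay.
On the curves, Pb = 640/7 - (2/7)Q and Ps = 605/14 + (5/14)Q; the wedge Ps − Pb = 18 gives 605/14 + (5/14)Q − (640/7 - (2/7)Q) = 18, so Q' = 103.
Then Pb = 640/7 − (2/7)·103 = 62 and Ps = 605/14 + (5/14)·103 = 80.
Buyers' price falls by P* − Pb = 70 − 62 = 8; sellers' price rises by Ps − P* = 80 − 70 = 10.
So consumers capture 8/18 = 4/9 of each unit of subsidy.

Consumer share = 4/9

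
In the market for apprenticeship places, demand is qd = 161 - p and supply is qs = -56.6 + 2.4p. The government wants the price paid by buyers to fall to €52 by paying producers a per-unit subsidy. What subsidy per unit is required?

Required subsidy s = €17 per unit

At a buyer price of 52, quantity demanded is 161 − 1·52 = 109.
Sellers supply 109 only when they receive ps with -56.6 + 2.4·ps = 109, i.e. ps = 69.
s = ps − pb = 69 − 52 = 17.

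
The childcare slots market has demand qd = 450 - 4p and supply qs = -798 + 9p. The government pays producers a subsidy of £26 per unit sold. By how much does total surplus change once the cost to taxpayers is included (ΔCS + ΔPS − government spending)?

Pre-subsidy: 450 - 4p = -798 + 9p gives p* = 96, q* = 66.
With the subsidy, sellers receive ps = pb + 26 for each unit, where pb is the price buyers pay.
Supply in terms of pb becomes qs = -798 + 9(pb + 26) = -564 + 9pb. Setting this equal to demand: 450 - 4pb = -564 + 9pb, so pb = 78.
Sellers receive ps = 78 + 26 = 104; q' = 450 − 4·78 = 138.
ΔCS = ½(66 + 138)(96 − 78) = 1836; ΔPS = ½(66 + 138)(104 − 96) = 816.
Government spending = 26 × 138 = 3588.
Net change = 1836 + 816 − 3588 = -936. The loss equals the DWL triangle ½·26·72.

Net change in total surplus = -£936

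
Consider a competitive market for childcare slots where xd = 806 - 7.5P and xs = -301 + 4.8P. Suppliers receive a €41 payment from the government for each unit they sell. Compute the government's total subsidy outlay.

Government cost = €10291

Pre-subsidy: 806 - 7.5P = -301 + 4.8P gives P* = 90, x* = 131.
With the subsidy, sellers receive Ps = Pb + 41 for each unit, where Pb is the price buyers pay.
Supply in terms of Pb becomes xs = -301 + 4.8(Pb + 41) = -104.2 + 4.8Pb. Setting this equal to demand: 806 - 7.5Pb = -104.2 + 4.8Pb, so Pb = 74.
Sellers receive Ps = 74 + 41 = 115; x' = 806 − 7.5·74 = 251.
Government outlay = subsidy × quantity = 41 × 251 = 10291.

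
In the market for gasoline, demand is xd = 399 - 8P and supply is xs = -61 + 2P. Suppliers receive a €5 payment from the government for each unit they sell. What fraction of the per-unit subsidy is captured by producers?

Producer share = 0.8

Pre-subsidy: 399 - 8P = -61 + 2P gives P* = 46, x* = 31.
With the subsidy, sellers receive Ps = Pb + 5 for each unit, where Pb is the price buyers pay.
Supply in terms of Pb becomes xs = -61 + 2(Pb + 5) = -51 + 2Pb. Setting this equal to demand: 399 - 8Pb = -51 + 2Pb, so Pb = 45.
Sellers receive Ps = 45 + 5 = 50; x' = 399 − 8·45 = 39.
Buyers' price falls by P* − Pb = 46 − 45 = 1; sellers' price rises by Ps − P* = 50 − 46 = 4.
So producers capture 4/5 = 0.8 of each unit of subsidy.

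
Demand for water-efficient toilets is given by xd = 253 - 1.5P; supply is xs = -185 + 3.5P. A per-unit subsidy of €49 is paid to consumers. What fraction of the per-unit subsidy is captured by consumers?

Pre-subsidy: 253 - 1.5P = -185 + 3.5P gives P* = 87.6, x* = 121.6.
With the rebate, buyers effectively pay Pb = Ps − 49, where Ps is the price sellers receive.
Demand in terms of Ps becomes xd = 253 − 1.5(Ps − 49) = 326.5 - 1.5Ps. Setting this equal to supply: 326.5 - 1.5Ps = -185 + 3.5Ps, so Ps = 102.3.
Buyers pay Pb = 102.3 − 49 = 53.3; x' = -185 + 3.5·102.3 = 173.05.
Buyers' price falls by P* − Pb = 87.6 − 53.3 = 34.3; sellers' price rises by Ps − P* = 102.3 − 87.6 = 14.7.
So consumers capture 34.3/49 = 0.7 of each unit of subsidy.

Consumer share = 0.7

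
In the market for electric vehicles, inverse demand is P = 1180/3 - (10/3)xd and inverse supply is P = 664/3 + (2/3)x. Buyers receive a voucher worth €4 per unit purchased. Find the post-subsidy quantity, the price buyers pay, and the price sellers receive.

Pre-subsidy: 1180/3 - (10/3)x = 664/3 + (2/3)x gives x* = 43 and P* = 250.
With the rebate, buyers effectively pay Pb = Ps − 4, where Ps is the price sellers receive.
On the curves, Pb = 1180/3 - (10/3)x and Ps = 664/3 + (2/3)x; the wedge Ps − Pb = 4 gives 664/3 + (2/3)x − (1180/3 - (10/3)x) = 4, so x' = 44.
Then Pb = 1180/3 − (10/3)·44 = 740/3 and Ps = 664/3 + (2/3)·44 = 752/3.

x' = 44; buyers pay 740/3; sellers receive 752/3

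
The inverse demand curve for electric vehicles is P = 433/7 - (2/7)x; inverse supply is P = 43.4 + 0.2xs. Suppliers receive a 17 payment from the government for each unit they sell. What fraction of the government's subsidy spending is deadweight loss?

Pre-subsidy: 433/7 - (2/7)x = 43.4 + 0.2x gives x* = 38 and P* = 51.
With the subsidy, sellers receive Ps = Pb + 17 for each unit, where Pb is the price buyers pay.
On the curves, Pb = 433/7 - (2/7)x and Ps = 43.4 + 0.2x; the wedge Ps − Pb = 17 gives 43.4 + 0.2x − (433/7 - (2/7)x) = 17, so x' = 73.
Then Pb = 433/7 − (2/7)·73 = 41 and Ps = 43.4 + 0.2·73 = 58.
ΔCS = ½(38 + 73)(51 − 41) = 555; ΔPS = ½(38 + 73)(58 − 51) = 388.5.
Government spending = 17 × 73 = 1241.
DWL = ½ × 17 × (73 − 38) = 297.5; fraction = 297.5 / 1241 = 35/146.

DWL / government spending = 35/146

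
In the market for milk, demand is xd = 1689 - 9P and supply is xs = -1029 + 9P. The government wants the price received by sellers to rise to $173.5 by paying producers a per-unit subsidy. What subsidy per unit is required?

At a seller price of 173.5, quantity supplied is -1029 + 9·173.5 = 532.5.
Buyers absorb 532.5 only when they pay Pb with 1689 − 9·Pb = 532.5, i.e. Pb = 128.5.
s = Ps − Pb = 173.5 − 128.5 = 45.

Required subsidy s = $45 per unit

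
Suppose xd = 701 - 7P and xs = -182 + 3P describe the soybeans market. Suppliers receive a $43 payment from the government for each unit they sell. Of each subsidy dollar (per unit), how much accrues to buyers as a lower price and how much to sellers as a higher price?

Pre-subsidy: 701 - 7P = -182 + 3P gives P* = 88.3, x* = 82.9.
With the subsidy, sellers receive Ps = Pb + 43 for each unit, where Pb is the price buyers pay.
Supply in terms of Pb becomes xs = -182 + 3(Pb + 43) = -53 + 3Pb. Setting this equal to demand: 701 - 7Pb = -53 + 3Pb, so Pb = 75.4.
Sellers receive Ps = 75.4 + 43 = 118.4; x' = 701 − 7·75.4 = 173.2.
Buyers' price falls by P* − Pb = 88.3 − 75.4 = 12.9; sellers' price rises by Ps − P* = 118.4 − 88.3 = 30.1.

Buyers gain $12.9 per unit; sellers gain $30.1 per unit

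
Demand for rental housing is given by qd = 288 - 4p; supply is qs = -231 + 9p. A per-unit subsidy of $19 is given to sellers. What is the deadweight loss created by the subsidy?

Deadweight loss = 6498/13

Pre-subsidy: 288 - 4p = -231 + 9p gives p* = 519/13, q* = 1668/13.
With the subsidy, sellers receive ps = pb + 19 for each unit, where pb is the price buyers pay.
Supply in terms of pb becomes qs = -231 + 9(pb + 19) = -60 + 9pb. Setting this equal to demand: 288 - 4pb = -60 + 9pb, so pb = 348/13.
Sellers receive ps = 348/13 + 19 = 595/13; q' = 288 − 4·(348/13) = 2352/13.
The subsidy expands output by 2352/13 − 1668/13 = 684/13 past the efficient level; on those units the gap between marginal cost and willingness to pay runs from 0 up to 19.
DWL = ½ × 19 × 684/13 = 6498/13.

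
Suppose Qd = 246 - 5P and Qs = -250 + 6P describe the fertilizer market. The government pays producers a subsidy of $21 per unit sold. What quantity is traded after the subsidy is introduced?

Pre-subsidy: 246 - 5P = -250 + 6P gives P* = 496/11, Q* = 226/11.
With the subsidy, sellers receive Ps = Pb + 21 for each unit, where Pb is the price buyers pay.
Supply in terms of Pb becomes Qs = -250 + 6(Pb + 21) = -124 + 6Pb. Setting this equal to demand: 246 - 5Pb = -124 + 6Pb, so Pb = 370/11.
Sellers receive Ps = 370/11 + 21 = 601/11; Q' = 246 − 5·(370/11) = 856/11.

Q' = 856/11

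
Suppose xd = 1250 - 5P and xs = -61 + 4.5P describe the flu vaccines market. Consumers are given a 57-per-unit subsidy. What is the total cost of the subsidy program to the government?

Pre-subsidy: 1250 - 5P = -61 + 4.5P gives P* = 138, x* = 560.
With the rebate, buyers effectively pay Pb = Ps − 57, where Ps is the price sellers receive.
Demand in terms of Ps becomes xd = 1250 − 5(Ps − 57) = 1535 - 5Ps. Setting this equal to supply: 1535 - 5Ps = -61 + 4.5Ps, so Ps = 168.
Buyers pay Pb = 168 − 57 = 111; x' = -61 + 4.5·168 = 695.
Government outlay = subsidy × quantity = 57 × 695 = 39615.

Government cost = 39615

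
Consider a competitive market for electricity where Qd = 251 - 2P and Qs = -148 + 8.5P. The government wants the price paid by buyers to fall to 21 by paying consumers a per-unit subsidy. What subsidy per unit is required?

At a buyer price of 21, quantity demanded is 251 − 2·21 = 209.
Sellers supply 209 only when they receive Ps with -148 + 8.5·Ps = 209, i.e. Ps = 42.
s = Ps − Pb = 42 − 21 = 21.

Required subsidy s = 21 per unit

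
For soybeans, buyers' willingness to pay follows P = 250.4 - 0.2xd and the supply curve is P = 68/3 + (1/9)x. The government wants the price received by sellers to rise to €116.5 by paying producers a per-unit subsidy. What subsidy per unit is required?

Required subsidy s = €35 per unit

At a seller price of 116.5, quantity supplied is -204 + 9·116.5 = 844.5.
Buyers absorb 844.5 only when they pay Pb = 250.4 − 0.2·844.5 = 81.5.
s = Ps − Pb = 116.5 − 81.5 = 35.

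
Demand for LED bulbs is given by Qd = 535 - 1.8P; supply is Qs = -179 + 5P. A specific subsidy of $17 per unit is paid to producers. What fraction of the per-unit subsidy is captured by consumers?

Consumer share = 25/34

Pre-subsidy: 535 - 1.8P = -179 + 5P gives P* = 105, Q* = 346.
With the subsidy, sellers receive Ps = Pb + 17 for each unit, where Pb is the price buyers pay.
Supply in terms of Pb becomes Qs = -179 + 5(Pb + 17) = -94 + 5Pb. Setting this equal to demand: 535 - 1.8Pb = -94 + 5Pb, so Pb = 92.5.
Sellers receive Ps = 92.5 + 17 = 109.5; Q' = 535 − 1.8·92.5 = 368.5.
Buyers' price falls by P* − Pb = 105 − 92.5 = 12.5; sellers' price rises by Ps − P* = 109.5 − 105 = 4.5.
So consumers capture 12.5/17 = 25/34 of each unit of subsidy.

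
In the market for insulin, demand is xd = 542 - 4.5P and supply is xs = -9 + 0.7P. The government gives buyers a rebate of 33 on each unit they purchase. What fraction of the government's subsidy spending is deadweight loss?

Pre-subsidy: 542 - 4.5P = -9 + 0.7P gives P* = 2755/26, x* = 3389/52.
With the rebate, buyers effectively pay Pb = Ps − 33, where Ps is the price sellers receive.
Demand in terms of Ps becomes xd = 542 − 4.5(Ps − 33) = 690.5 - 4.5Ps. Setting this equal to supply: 690.5 - 4.5Ps = -9 + 0.7Ps, so Ps = 6995/52.
Buyers pay Pb = 6995/52 − 33 = 5279/52; x' = -9 + 0.7·(6995/52) = 8857/104.
ΔCS = ½(3389/52 + 8857/104)(2755/26 − 5279/52) = 3611685/10816; ΔPS = ½(3389/52 + 8857/104)(6995/52 − 2755/26) = 23217975/10816.
Government spending = 33 × 8857/104 = 292281/104.
DWL = ½ × 33 × (8857/104 − 3389/52) = 68607/208; fraction = (68607/208) / (292281/104) = 2079/17714.

DWL / government spending = 2079/17714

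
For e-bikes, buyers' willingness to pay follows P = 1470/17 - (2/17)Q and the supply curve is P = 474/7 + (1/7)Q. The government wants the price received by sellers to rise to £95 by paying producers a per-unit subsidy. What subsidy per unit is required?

At a seller price of 95, quantity supplied is -474 + 7·95 = 191.
Buyers absorb 191 only when they pay Pb = 1470/17 − (2/17)·191 = 64.
s = Ps − Pb = 95 − 64 = 31.

Required subsidy s = £31 per unit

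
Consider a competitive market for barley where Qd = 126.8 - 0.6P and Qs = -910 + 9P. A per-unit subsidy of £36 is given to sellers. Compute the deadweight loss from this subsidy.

Pre-subsidy: 126.8 - 0.6P = -910 + 9P gives P* = 108, Q* = 62.
With the subsidy, sellers receive Ps = Pb + 36 for each unit, where Pb is the price buyers pay.
Supply in terms of Pb becomes Qs = -910 + 9(Pb + 36) = -586 + 9Pb. Setting this equal to demand: 126.8 - 0.6Pb = -586 + 9Pb, so Pb = 74.25.
Sellers receive Ps = 74.25 + 36 = 110.25; Q' = 126.8 − 0.6·74.25 = 82.25.
The subsidy expands output by 82.25 − 62 = 20.25 past the efficient level; on those units the gap between marginal cost and willingness to pay runs from 0 up to 36.
DWL = ½ × 36 × 20.25 = 364.5.

Deadweight loss = £364.5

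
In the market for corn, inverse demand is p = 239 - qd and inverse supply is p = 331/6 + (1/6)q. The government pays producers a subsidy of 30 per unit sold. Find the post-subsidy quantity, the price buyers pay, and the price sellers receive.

Pre-subsidy: 239 - q = 331/6 + (1/6)q gives q* = 1103/7 and p* = 570/7.
With the subsidy, sellers receive ps = pb + 30 for each unit, where pb is the price buyers pay.
On the curves, pb = 239 - q and ps = 331/6 + (1/6)q; the wedge ps − pb = 30 gives 331/6 + (1/6)q − (239 - q) = 30, so q' = 1283/7.
Then pb = 239 − 1·(1283/7) = 390/7 and ps = 331/6 + (1/6)·(1283/7) = 600/7.

q' = 1283/7; buyers pay 390/7; sellers receive 600/7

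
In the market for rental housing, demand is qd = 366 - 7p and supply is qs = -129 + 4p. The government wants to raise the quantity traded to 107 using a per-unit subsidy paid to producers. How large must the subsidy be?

At q = 107, invert demand for the buyer price: pb = (366 − 107)/7 = 37; invert supply for the seller price: ps = (107 − (-129))/4 = 59.
The subsidy must fill the gap: s = ps − pb = 59 − 37 = 22.

Required subsidy s = 22 per unit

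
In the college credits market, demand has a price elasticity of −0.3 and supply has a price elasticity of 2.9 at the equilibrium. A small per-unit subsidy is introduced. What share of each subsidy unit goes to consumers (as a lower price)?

For a small subsidy around the equilibrium, the benefit split depends on the relative slopes, which at a point are proportional to the elasticities.
Buyer share = εs/(εs + |εd|) = 2.9/(2.9 + 0.3) = 0.90625; seller share = |εd|/(εs + |εd|) = 0.09375.

Consumer share = 0.90625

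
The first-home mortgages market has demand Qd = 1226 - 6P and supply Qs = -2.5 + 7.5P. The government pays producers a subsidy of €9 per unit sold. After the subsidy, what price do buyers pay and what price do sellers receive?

Buyers pay €86; sellers receive €95

Pre-subsidy: 1226 - 6P = -2.5 + 7.5P gives P* = 91, Q* = 680.
With the subsidy, sellers receive Ps = Pb + 9 for each unit, where Pb is the price buyers pay.
Supply in terms of Pb becomes Qs = -2.5 + 7.5(Pb + 9) = 65 + 7.5Pb. Setting this equal to demand: 1226 - 6Pb = 65 + 7.5Pb, so Pb = 86.
Sellers receive Ps = 86 + 9 = 95; Q' = 1226 − 6·86 = 710.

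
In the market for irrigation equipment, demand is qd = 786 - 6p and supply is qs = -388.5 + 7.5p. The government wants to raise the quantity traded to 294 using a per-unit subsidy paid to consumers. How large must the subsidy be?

Required subsidy s = 9 per unit

At q = 294, invert demand for the buyer price: pb = (786 − 294)/6 = 82; invert supply for the seller price: ps = (294 − (-388.5))/7.5 = 91.
The subsidy must fill the gap: s = ps − pb = 91 − 82 = 9.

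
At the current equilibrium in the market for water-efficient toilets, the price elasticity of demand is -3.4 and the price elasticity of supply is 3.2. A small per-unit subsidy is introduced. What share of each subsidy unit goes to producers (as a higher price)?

For a small subsidy around the equilibrium, the benefit split depends on the relative slopes, which at a point are proportional to the elasticities.
Buyer share = εs/(εs + |εd|) = 3.2/(3.2 + 3.4) = 16/33; seller share = |εd|/(εs + |εd|) = 17/33.
So producers capture 17/33 of the subsidy.

Producer share = 17/33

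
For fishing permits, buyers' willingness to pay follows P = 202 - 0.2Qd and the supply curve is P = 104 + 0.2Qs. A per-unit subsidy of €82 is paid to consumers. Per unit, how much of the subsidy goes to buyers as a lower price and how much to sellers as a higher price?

Buyers gain €41 per unit; sellers gain €41 per unit

Pre-subsidy: 202 - 0.2Q = 104 + 0.2Q gives Q* = 245 and P* = 153.
With the rebate, buyers effectively pay Pb = Ps − 82, where Ps is the price sellers receive.
On the curves, Pb = 202 - 0.2Q and Ps = 104 + 0.2Q; the wedge Ps − Pb = 82 gives 104 + 0.2Q − (202 - 0.2Q) = 82, so Q' = 450.
Then Pb = 202 − 0.2·450 = 112 and Ps = 104 + 0.2·450 = 194.
Buyers' price falls by P* − Pb = 153 − 112 = 41; sellers' price rises by Ps − P* = 194 − 153 = 41.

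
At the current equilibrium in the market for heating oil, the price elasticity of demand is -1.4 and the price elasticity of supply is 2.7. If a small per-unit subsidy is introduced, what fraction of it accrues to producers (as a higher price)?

For a small subsidy around the equilibrium, the benefit split depends on the relative slopes, which at a point are proportional to the elasticities.
Buyer share = εs/(εs + |εd|) = 2.7/(2.7 + 1.4) = 27/41; seller share = |εd|/(εs + |εd|) = 14/41.
So producers capture 14/41 of the subsidy.

Producer share = 14/41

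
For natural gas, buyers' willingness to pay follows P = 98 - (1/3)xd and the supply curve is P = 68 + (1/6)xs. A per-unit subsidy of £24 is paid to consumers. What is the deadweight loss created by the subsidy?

Deadweight loss = £576

Pre-subsidy: 98 - (1/3)x = 68 + (1/6)x gives x* = 60 and P* = 78.
With the rebate, buyers effectively pay Pb = Ps − 24, where Ps is the price sellers receive.
On the curves, Pb = 98 - (1/3)x and Ps = 68 + (1/6)x; the wedge Ps − Pb = 24 gives 68 + (1/6)x − (98 - (1/3)x) = 24, so x' = 108.
Then Pb = 98 − (1/3)·108 = 62 and Ps = 68 + (1/6)·108 = 86.
The subsidy expands output by 108 − 60 = 48 past the efficient level; on those units the gap between marginal cost and willingness to pay runs from 0 up to 24.
DWL = ½ × 24 × 48 = 576.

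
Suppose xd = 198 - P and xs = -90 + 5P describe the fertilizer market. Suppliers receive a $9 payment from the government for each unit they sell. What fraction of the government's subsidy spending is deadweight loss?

DWL / government spending = 1/42

Pre-subsidy: 198 - P = -90 + 5P gives P* = 48, x* = 150.
With the subsidy, sellers receive Ps = Pb + 9 for each unit, where Pb is the price buyers pay.
Supply in terms of Pb becomes xs = -90 + 5(Pb + 9) = -45 + 5Pb. Setting this equal to demand: 198 - Pb = -45 + 5Pb, so Pb = 40.5.
Sellers receive Ps = 40.5 + 9 = 49.5; x' = 198 − 1·40.5 = 157.5.
ΔCS = ½(150 + 157.5)(48 − 40.5) = 1153.125; ΔPS = ½(150 + 157.5)(49.5 − 48) = 230.625.
Government spending = 9 × 157.5 = 1417.5.
DWL = ½ × 9 × (157.5 − 150) = 33.75; fraction = 33.75 / 1417.5 = 1/42.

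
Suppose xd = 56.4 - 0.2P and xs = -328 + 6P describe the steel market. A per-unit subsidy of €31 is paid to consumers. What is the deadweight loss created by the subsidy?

Pre-subsidy: 56.4 - 0.2P = -328 + 6P gives P* = 62, x* = 44.
With the rebate, buyers effectively pay Pb = Ps − 31, where Ps is the price sellers receive.
Demand in terms of Ps becomes xd = 56.4 − 0.2(Ps − 31) = 62.6 - 0.2Ps. Setting this equal to supply: 62.6 - 0.2Ps = -328 + 6Ps, so Ps = 63.
Buyers pay Pb = 63 − 31 = 32; x' = -328 + 6·63 = 50.
The subsidy expands output by 50 − 44 = 6 past the efficient level; on those units the gap between marginal cost and willingness to pay runs from 0 up to 31.
DWL = ½ × 31 × 6 = 93.

Deadweight loss = €93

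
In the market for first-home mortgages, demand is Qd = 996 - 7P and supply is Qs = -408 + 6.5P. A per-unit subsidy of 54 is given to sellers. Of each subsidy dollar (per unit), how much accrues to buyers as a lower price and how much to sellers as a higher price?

Buyers gain 26 per unit; sellers gain 28 per unit

Pre-subsidy: 996 - 7P = -408 + 6.5P gives P* = 104, Q* = 268.
With the subsidy, sellers receive Ps = Pb + 54 for each unit, where Pb is the price buyers pay.
Supply in terms of Pb becomes Qs = -408 + 6.5(Pb + 54) = -57 + 6.5Pb. Setting this equal to demand: 996 - 7Pb = -57 + 6.5Pb, so Pb = 78.
Sellers receive Ps = 78 + 54 = 132; Q' = 996 − 7·78 = 450.
Buyers' price falls by P* − Pb = 104 − 78 = 26; sellers' price rises by Ps − P* = 132 − 104 = 28.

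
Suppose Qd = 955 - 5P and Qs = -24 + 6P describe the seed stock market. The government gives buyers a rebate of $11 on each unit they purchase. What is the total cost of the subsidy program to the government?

Pre-subsidy: 955 - 5P = -24 + 6P gives P* = 89, Q* = 510.
With the rebate, buyers effectively pay Pb = Ps − 11, where Ps is the price sellers receive.
Demand in terms of Ps becomes Qd = 955 − 5(Ps − 11) = 1010 - 5Ps. Setting this equal to supply: 1010 - 5Ps = -24 + 6Ps, so Ps = 94.
Buyers pay Pb = 94 − 11 = 83; Q' = -24 + 6·94 = 540.
Government outlay = subsidy × quantity = 11 × 540 = 5940.

Government cost = $5940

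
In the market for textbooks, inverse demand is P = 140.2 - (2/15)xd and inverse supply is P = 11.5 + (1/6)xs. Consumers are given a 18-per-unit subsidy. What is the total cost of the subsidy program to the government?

Pre-subsidy: 140.2 - (2/15)x = 11.5 + (1/6)x gives x* = 429 and P* = 83.
With the rebate, buyers effectively pay Pb = Ps − 18, where Ps is the price sellers receive.
On the curves, Pb = 140.2 - (2/15)x and Ps = 11.5 + (1/6)x; the wedge Ps − Pb = 18 gives 11.5 + (1/6)x − (140.2 - (2/15)x) = 18, so x' = 489.
Then Pb = 140.2 − (2/15)·489 = 75 and Ps = 11.5 + (1/6)·489 = 93.
Government outlay = subsidy × quantity = 18 × 489 = 8802.

Government cost = 8802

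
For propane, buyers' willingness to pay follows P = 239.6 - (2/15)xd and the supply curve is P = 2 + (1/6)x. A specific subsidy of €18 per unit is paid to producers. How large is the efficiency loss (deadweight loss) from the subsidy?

Deadweight loss = €540

Pre-subsidy: 239.6 - (2/15)x = 2 + (1/6)x gives x* = 792 and P* = 134.
With the subsidy, sellers receive Ps = Pb + 18 for each unit, where Pb is the price buyers pay.
On the curves, Pb = 239.6 - (2/15)x and Ps = 2 + (1/6)x; the wedge Ps − Pb = 18 gives 2 + (1/6)x − (239.6 - (2/15)x) = 18, so x' = 852.
Then Pb = 239.6 − (2/15)·852 = 126 and Ps = 2 + (1/6)·852 = 144.
The subsidy expands output by 852 − 792 = 60 past the efficient level; on those units the gap between marginal cost and willingness to pay runs from 0 up to 18.
DWL = ½ × 18 × 60 = 540.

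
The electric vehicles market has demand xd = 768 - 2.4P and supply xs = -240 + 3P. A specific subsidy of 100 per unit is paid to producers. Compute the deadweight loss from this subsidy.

Deadweight loss = 20000/3

Pre-subsidy: 768 - 2.4P = -240 + 3P gives P* = 560/3, x* = 320.
With the subsidy, sellers receive Ps = Pb + 100 for each unit, where Pb is the price buyers pay.
Supply in terms of Pb becomes xs = -240 + 3(Pb + 100) = 60 + 3Pb. Setting this equal to demand: 768 - 2.4Pb = 60 + 3Pb, so Pb = 1180/9.
Sellers receive Ps = 1180/9 + 100 = 2080/9; x' = 768 − 2.4·(1180/9) = 1360/3.
The subsidy expands output by 1360/3 − 320 = 400/3 past the efficient level; on those units the gap between marginal cost and willingness to pay runs from 0 up to 100.
DWL = ½ × 100 × 400/3 = 20000/3.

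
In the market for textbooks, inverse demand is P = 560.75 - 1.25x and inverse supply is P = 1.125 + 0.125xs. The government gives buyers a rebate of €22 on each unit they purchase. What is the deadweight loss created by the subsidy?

Pre-subsidy: 560.75 - 1.25x = 1.125 + 0.125x gives x* = 407 and P* = 52.
With the rebate, buyers effectively pay Pb = Ps − 22, where Ps is the price sellers receive.
On the curves, Pb = 560.75 - 1.25x and Ps = 1.125 + 0.125x; the wedge Ps − Pb = 22 gives 1.125 + 0.125x − (560.75 - 1.25x) = 22, so x' = 423.
Then Pb = 560.75 − 1.25·423 = 32 and Ps = 1.125 + 0.125·423 = 54.
The subsidy expands output by 423 − 407 = 16 past the efficient level; on those units the gap between marginal cost and willingness to pay runs from 0 up to 22.
DWL = ½ × 22 × 16 = 176.

Deadweight loss = €176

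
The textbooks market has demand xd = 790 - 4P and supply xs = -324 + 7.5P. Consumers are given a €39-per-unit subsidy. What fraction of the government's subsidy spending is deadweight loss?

DWL / government spending = 195/1933

Pre-subsidy: 790 - 4P = -324 + 7.5P gives P* = 2228/23, x* = 9258/23.
With the rebate, buyers effectively pay Pb = Ps − 39, where Ps is the price sellers receive.
Demand in terms of Ps becomes xd = 790 − 4(Ps − 39) = 946 - 4Ps. Setting this equal to supply: 946 - 4Ps = -324 + 7.5Ps, so Ps = 2540/23.
Buyers pay Pb = 2540/23 − 39 = 1643/23; x' = -324 + 7.5·(2540/23) = 11598/23.
ΔCS = ½(9258/23 + 11598/23)(2228/23 − 1643/23) = 6100380/529; ΔPS = ½(9258/23 + 11598/23)(2540/23 − 2228/23) = 3253536/529.
Government spending = 39 × 11598/23 = 452322/23.
DWL = ½ × 39 × (11598/23 − 9258/23) = 45630/23; fraction = (45630/23) / (452322/23) = 195/1933.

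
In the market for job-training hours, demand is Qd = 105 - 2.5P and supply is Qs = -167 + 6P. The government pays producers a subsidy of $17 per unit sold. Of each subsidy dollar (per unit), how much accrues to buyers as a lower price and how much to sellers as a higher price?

Buyers gain $12 per unit; sellers gain $5 per unit

Pre-subsidy: 105 - 2.5P = -167 + 6P gives P* = 32, Q* = 25.
With the subsidy, sellers receive Ps = Pb + 17 for each unit, where Pb is the price buyers pay.
Supply in terms of Pb becomes Qs = -167 + 6(Pb + 17) = -65 + 6Pb. Setting this equal to demand: 105 - 2.5Pb = -65 + 6Pb, so Pb = 20.
Sellers receive Ps = 20 + 17 = 37; Q' = 105 − 2.5·20 = 55.
Buyers' price falls by P* − Pb = 32 − 20 = 12; sellers' price rises by Ps − P* = 37 − 32 = 5.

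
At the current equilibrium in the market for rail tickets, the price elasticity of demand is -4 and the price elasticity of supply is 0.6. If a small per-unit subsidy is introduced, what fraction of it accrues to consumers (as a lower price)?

For a small subsidy around the equilibrium, the benefit split depends on the relative slopes, which at a point are proportional to the elasticities.
Buyer share = εs/(εs + |εd|) = 0.6/(0.6 + 4) = 3/23; seller share = |εd|/(εs + |εd|) = 20/23.

Consumer share = 3/23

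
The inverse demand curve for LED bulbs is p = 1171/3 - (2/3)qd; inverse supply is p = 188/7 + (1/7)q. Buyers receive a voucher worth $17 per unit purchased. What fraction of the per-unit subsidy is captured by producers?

Producer share = 3/17

Pre-subsidy: 1171/3 - (2/3)q = 188/7 + (1/7)q gives q* = 449 and p* = 91.
With the rebate, buyers effectively pay pb = ps − 17, where ps is the price sellers receive.
On the curves, pb = 1171/3 - (2/3)q and ps = 188/7 + (1/7)q; the wedge ps − pb = 17 gives 188/7 + (1/7)q − (1171/3 - (2/3)q) = 17, so q' = 470.
Then pb = 1171/3 − (2/3)·470 = 77 and ps = 188/7 + (1/7)·470 = 94.
Buyers' price falls by p* − pb = 91 − 77 = 14; sellers' price rises by ps − p* = 94 − 91 = 3.
So producers capture 3/17 = 3/17 of each unit of subsidy.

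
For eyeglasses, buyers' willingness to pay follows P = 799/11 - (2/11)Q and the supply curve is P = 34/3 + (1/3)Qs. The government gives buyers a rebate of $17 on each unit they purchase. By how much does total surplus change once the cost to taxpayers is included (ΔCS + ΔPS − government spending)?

Pre-subsidy: 799/11 - (2/11)Q = 34/3 + (1/3)Q gives Q* = 119 and P* = 51.
With the rebate, buyers effectively pay Pb = Ps − 17, where Ps is the price sellers receive.
On the curves, Pb = 799/11 - (2/11)Q and Ps = 34/3 + (1/3)Q; the wedge Ps − Pb = 17 gives 34/3 + (1/3)Q − (799/11 - (2/11)Q) = 17, so Q' = 152.
Then Pb = 799/11 − (2/11)·152 = 45 and Ps = 34/3 + (1/3)·152 = 62.
ΔCS = ½(119 + 152)(51 − 45) = 813; ΔPS = ½(119 + 152)(62 − 51) = 1490.5.
Government spending = 17 × 152 = 2584.
Net change = 813 + 1490.5 − 2584 = -280.5. The loss equals the DWL triangle ½·17·33.

Net change in total surplus = -$280.5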